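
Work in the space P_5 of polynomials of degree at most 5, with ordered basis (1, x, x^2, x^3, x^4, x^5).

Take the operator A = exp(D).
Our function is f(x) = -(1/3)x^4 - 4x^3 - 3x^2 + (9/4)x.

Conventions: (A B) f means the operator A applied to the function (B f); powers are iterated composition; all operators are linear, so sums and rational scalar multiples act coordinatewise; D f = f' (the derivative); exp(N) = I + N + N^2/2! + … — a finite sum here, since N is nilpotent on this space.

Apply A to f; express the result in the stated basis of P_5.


g(x) = -(1/3)x^4 - (16/3)x^3 - 17x^2 - (205/12)x - 61/12

order-1 term: -(4/3)x^3 - 12x^2 - 6x + 9/4
order-2 term: -2x^2 - 12x - 3
order-3 term: -(4/3)x - 4
order-4 term: -1/3
the series for exp(D) f terminates at order 4
exp(D) f = -(1/3)x^4 - (16/3)x^3 - 17x^2 - (205/12)x - 61/12


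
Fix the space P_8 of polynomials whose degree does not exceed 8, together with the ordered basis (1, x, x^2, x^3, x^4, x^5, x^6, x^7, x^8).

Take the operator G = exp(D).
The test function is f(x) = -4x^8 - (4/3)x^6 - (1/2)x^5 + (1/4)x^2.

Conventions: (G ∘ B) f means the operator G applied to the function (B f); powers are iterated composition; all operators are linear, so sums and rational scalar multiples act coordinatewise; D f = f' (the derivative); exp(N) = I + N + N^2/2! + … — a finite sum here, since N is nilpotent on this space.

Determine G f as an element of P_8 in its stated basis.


the result is g(x) = -4x^8 - 32x^7 - (340/3)x^6 - (465/2)x^5 - (605/2)x^4 - (767/3)x^3 - (547/4)x^2 - 42x - 67/12

order-1 term: -32x^7 - 8x^5 - (5/2)x^4 + (1/2)x
order-2 term: -112x^6 - 20x^4 - 5x^3 + 1/4
order-3 term: -224x^5 - (80/3)x^3 - 5x^2
order-4 term: -280x^4 - 20x^2 - (5/2)x
order-5 term: -224x^3 - 8x - 1/2
order-6 term: -112x^2 - 4/3
order-7 term: -32x
order-8 term: -4
the series for exp(D) f terminates at order 8
exp(D) f = -4x^8 - 32x^7 - (340/3)x^6 - (465/2)x^5 - (605/2)x^4 - (767/3)x^3 - (547/4)x^2 - 42x - 67/12


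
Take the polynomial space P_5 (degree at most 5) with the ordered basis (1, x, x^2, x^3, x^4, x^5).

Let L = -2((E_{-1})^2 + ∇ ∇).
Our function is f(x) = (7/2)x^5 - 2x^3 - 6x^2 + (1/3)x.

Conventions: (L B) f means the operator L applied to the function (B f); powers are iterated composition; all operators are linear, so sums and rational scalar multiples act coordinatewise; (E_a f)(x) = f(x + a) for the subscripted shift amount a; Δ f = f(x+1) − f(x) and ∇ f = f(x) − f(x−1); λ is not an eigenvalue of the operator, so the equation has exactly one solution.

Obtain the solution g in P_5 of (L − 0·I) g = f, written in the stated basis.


g(x) = -(7/4)x^5 - (35/2)x^4 - 34x^3 + 184x^2 + (1891/3)x + 583/6

write g with unknown coordinates in the stated basis and equate coefficients in (L − 0·I) g = f
solving from the highest basis element down gives g = -(7/4)x^5 - (35/2)x^4 - 34x^3 + 184x^2 + (1891/3)x + 583/6
check: L g = (7/2)x^5 - 2x^3 - 6x^2 + (1/3)x
so L g − 0·g = (7/2)x^5 - 2x^3 - 6x^2 + (1/3)x = f ✓


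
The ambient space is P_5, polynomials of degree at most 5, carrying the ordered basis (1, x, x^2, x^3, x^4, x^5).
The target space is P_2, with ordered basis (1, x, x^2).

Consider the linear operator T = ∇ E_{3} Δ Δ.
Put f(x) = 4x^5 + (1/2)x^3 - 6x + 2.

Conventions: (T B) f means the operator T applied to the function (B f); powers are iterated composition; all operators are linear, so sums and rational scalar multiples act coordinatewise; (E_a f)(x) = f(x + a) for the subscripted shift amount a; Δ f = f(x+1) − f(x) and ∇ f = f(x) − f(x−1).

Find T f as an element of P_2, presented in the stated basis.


the image equals g(x) = 240x^2 + 1680x + 3003

Δ f = 20x^4 + 40x^3 + (83/2)x^2 + (43/2)x - 3/2
Δ Δ f = 80x^3 + 240x^2 + 283x + 123
E_{3} Δ Δ f = 80x^3 + 960x^2 + 3883x + 5292
∇ (E_{3} Δ Δ) f = 240x^2 + 1680x + 3003


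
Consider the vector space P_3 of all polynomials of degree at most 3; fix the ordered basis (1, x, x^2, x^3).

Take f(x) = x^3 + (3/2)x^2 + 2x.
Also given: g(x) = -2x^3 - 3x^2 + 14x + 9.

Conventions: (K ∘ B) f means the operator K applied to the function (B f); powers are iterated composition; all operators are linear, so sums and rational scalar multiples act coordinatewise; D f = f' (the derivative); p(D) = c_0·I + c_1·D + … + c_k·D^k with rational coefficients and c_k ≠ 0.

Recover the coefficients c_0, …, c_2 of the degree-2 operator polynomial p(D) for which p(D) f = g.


D^0 f = x^3 + (3/2)x^2 + 2x
D^1 f = 3x^2 + 3x + 2
D^2 f = 6x + 3
matching coefficients of g against c_0 f + c_1 Df + … from the top degree down determines the c_i
solution: c_0 = -2, c_1 = 0, c_2 = 3

p(D) = -2·I + 3·D^2, i.e. c_0 = -2, c_1 = 0, c_2 = 3


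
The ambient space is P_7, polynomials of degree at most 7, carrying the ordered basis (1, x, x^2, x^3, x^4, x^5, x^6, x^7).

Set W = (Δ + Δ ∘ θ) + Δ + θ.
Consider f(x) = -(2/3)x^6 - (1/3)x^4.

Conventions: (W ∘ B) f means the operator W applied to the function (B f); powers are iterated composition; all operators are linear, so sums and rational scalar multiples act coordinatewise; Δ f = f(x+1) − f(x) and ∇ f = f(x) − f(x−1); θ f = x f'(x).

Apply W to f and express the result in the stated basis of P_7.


g(x) = -4x^6 - 32x^5 - (244/3)x^4 - (344/3)x^3 - 92x^2 - 40x - 22/3

Δ f = -4x^5 - 10x^4 - (44/3)x^3 - 12x^2 - (16/3)x - 1
θ f = -4x^6 - (4/3)x^4
Δ θ f = -24x^5 - 60x^4 - (256/3)x^3 - 68x^2 - (88/3)x - 16/3
(Δ + Δ ∘ θ) f = -28x^5 - 70x^4 - 100x^3 - 80x^2 - (104/3)x - 19/3
Δ f = -4x^5 - 10x^4 - (44/3)x^3 - 12x^2 - (16/3)x - 1
θ f = -4x^6 - (4/3)x^4
((Δ + Δ ∘ θ) + Δ + θ) f = -4x^6 - 32x^5 - (244/3)x^4 - (344/3)x^3 - 92x^2 - 40x - 22/3


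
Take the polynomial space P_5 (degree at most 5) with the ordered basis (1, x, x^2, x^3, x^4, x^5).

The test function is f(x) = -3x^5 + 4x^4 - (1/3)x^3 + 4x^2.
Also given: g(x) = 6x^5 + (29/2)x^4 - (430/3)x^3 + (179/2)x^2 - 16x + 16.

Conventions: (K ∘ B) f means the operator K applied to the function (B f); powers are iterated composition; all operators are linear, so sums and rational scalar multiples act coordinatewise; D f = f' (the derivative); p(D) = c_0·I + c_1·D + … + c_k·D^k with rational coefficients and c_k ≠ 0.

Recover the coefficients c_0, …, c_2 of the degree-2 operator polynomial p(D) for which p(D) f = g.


D^0 f = -3x^5 + 4x^4 - (1/3)x^3 + 4x^2
D^1 f = -15x^4 + 16x^3 - x^2 + 8x
D^2 f = -60x^3 + 48x^2 - 2x + 8
matching coefficients of g against c_0 f + c_1 Df + … from the top degree down determines the c_i
solution: c_0 = -2, c_1 = -3/2, c_2 = 2

p(D) = -2·I − (3/2)·D + 2·D^2, i.e. c_0 = -2, c_1 = -3/2, c_2 = 2


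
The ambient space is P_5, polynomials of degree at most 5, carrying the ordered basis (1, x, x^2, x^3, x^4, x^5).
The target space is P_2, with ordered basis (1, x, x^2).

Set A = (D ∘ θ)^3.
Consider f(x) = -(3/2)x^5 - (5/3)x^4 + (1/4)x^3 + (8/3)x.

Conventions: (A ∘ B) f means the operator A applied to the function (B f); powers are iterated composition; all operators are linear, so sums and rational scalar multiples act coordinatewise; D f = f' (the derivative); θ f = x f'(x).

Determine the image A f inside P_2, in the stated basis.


θ f = -(15/2)x^5 - (20/3)x^4 + (3/4)x^3 + (8/3)x
D θ f = -(75/2)x^4 - (80/3)x^3 + (9/4)x^2 + 8/3
θ (D ∘ θ) f = -150x^4 - 80x^3 + (9/2)x^2
D θ (D ∘ θ) f = -600x^3 - 240x^2 + 9x
θ (D ∘ θ) (D ∘ θ) f = -1800x^3 - 480x^2 + 9x
D θ (D ∘ θ) (D ∘ θ) f = -5400x^2 - 960x + 9

the image equals g(x) = -5400x^2 - 960x + 9


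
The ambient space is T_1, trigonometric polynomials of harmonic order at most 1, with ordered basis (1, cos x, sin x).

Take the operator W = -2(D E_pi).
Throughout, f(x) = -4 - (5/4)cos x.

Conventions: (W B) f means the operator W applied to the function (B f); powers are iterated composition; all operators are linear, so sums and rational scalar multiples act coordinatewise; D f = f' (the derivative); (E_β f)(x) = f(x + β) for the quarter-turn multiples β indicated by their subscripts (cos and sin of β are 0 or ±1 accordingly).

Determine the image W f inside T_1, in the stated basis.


E_pi f = -4 + (5/4)cos x
D E_pi f = -(5/4)sin x
(-2(D E_pi)) f = (5/2)sin x

g(x) = (5/2)sin x


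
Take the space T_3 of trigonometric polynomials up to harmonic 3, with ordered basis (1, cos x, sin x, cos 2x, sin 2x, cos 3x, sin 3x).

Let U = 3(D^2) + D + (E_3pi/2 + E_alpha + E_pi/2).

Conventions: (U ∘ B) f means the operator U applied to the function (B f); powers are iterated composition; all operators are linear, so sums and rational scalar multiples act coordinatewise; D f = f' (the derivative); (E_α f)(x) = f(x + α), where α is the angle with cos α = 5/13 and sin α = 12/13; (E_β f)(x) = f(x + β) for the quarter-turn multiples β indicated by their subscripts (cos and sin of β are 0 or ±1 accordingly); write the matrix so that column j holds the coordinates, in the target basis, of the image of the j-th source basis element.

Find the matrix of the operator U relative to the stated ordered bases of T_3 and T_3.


image of 1: 3
image of cos x: -(34/13)cos x - (25/13)sin x
image of sin x: (25/13)cos x - (34/13)sin x
image of cos 2x: -(2485/169)cos 2x - (458/169)sin 2x
image of sin 2x: (458/169)cos 2x - (2485/169)sin 2x
image of cos 3x: -(61354/2197)cos 3x - (5763/2197)sin 3x
image of sin 3x: (5763/2197)cos 3x - (61354/2197)sin 3x
each image's coordinates form column j of the matrix

the matrix is [[3, 0, 0, 0, 0, 0, 0]; [0, -34/13, 25/13, 0, 0, 0, 0]; [0, -25/13, -34/13, 0, 0, 0, 0]; [0, 0, 0, -2485/169, 458/169, 0, 0]; [0, 0, 0, -458/169, -2485/169, 0, 0]; [0, 0, 0, 0, 0, -61354/2197, 5763/2197]; [0, 0, 0, 0, 0, -5763/2197, -61354/2197]] (rows listed top to bottom)


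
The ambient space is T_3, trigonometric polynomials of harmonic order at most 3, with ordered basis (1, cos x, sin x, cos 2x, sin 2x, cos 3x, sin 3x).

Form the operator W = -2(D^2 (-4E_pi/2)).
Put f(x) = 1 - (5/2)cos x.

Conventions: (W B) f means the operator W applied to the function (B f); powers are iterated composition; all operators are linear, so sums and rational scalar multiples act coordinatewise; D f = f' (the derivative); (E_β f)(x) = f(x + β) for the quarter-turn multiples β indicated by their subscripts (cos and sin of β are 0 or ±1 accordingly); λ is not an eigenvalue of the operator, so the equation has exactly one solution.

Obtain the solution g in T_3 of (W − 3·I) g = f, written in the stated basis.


write g with unknown coordinates in the stated basis and equate coefficients in (W − 3·I) g = f
solving from the highest basis element down gives g = -1/3 + (15/146)cos x + (20/73)sin x
check: W g = -(160/73)cos x + (60/73)sin x
so W g − 3·g = 1 - (5/2)cos x = f ✓

g(x) = -1/3 + (15/146)cos x + (20/73)sin x


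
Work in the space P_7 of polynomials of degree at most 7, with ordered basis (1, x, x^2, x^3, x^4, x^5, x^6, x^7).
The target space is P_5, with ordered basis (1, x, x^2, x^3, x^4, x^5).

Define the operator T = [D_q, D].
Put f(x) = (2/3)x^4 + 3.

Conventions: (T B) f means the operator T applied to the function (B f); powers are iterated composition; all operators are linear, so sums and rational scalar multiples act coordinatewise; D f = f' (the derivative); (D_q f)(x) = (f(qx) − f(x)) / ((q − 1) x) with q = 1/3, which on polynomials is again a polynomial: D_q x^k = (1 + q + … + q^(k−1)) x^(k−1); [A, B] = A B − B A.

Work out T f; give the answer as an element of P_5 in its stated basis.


g(x) = (8/9)x^2

D f = (8/3)x^3
D_q D f = (104/27)x^2
D_q f = (80/81)x^3
D D_q f = (80/27)x^2
[D_q, D] f = (8/9)x^2


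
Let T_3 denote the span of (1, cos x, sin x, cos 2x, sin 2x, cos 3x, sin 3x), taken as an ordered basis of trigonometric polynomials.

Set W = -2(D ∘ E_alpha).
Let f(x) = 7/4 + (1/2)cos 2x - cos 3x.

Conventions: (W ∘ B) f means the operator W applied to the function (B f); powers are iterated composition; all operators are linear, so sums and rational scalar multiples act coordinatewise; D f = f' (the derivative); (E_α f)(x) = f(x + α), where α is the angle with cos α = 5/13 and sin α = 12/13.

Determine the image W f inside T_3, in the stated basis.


g(x) = (240/169)cos 2x - (238/169)sin 2x + (4968/2197)cos 3x + (12210/2197)sin 3x

E_alpha f = 7/4 - (119/338)cos 2x - (60/169)sin 2x + (2035/2197)cos 3x - (828/2197)sin 3x
D E_alpha f = -(120/169)cos 2x + (119/169)sin 2x - (2484/2197)cos 3x - (6105/2197)sin 3x
(-2(D ∘ E_alpha)) f = (240/169)cos 2x - (238/169)sin 2x + (4968/2197)cos 3x + (12210/2197)sin 3x


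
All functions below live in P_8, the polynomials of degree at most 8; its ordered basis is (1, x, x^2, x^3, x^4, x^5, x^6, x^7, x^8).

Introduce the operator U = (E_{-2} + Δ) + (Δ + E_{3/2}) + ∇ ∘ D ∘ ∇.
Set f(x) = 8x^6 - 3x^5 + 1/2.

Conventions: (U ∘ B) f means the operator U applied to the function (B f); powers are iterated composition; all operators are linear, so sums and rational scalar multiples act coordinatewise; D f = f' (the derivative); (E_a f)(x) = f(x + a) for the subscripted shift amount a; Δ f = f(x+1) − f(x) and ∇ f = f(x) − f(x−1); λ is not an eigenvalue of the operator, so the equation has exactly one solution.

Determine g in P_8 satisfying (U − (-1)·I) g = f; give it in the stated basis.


the result is g(x) = (8/3)x^6 - 9x^5 - (175/2)x^4 + (725/2)x^3 + (4055/4)x^2 - (186169/48)x - 100757/96

write g with unknown coordinates in the stated basis and equate coefficients in (U − (-1)·I) g = f
solving from the highest basis element down gives g = (8/3)x^6 - 9x^5 - (175/2)x^4 + (725/2)x^3 + (4055/4)x^2 - (186169/48)x - 100757/96
check: U g = (16/3)x^6 + 6x^5 + (175/2)x^4 - (725/2)x^3 - (4055/4)x^2 + (186169/48)x + 100805/96
so U g − (-1)·g = 8x^6 - 3x^5 + 1/2 = f ✓


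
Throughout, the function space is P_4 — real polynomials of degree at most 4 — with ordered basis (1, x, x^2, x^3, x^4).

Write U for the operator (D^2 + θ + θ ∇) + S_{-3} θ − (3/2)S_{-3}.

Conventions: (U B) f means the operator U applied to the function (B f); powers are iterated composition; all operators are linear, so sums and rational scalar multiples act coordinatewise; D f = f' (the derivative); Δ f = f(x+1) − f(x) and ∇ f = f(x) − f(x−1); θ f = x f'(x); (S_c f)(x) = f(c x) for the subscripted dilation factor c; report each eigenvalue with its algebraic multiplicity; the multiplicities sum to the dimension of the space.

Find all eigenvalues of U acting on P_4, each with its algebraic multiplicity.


image of 1: -3/2
image of x: (5/2)x
image of x^2: (13/2)x^2 + 2x + 2
image of x^3: -(75/2)x^3 + 6x^2 + 3x
image of x^4: (413/2)x^4 + 12x^3 + 4x
the matrix is upper triangular; its diagonal is (-3/2, 5/2, 13/2, -75/2, 413/2)
for a triangular matrix the eigenvalues are the diagonal entries, with algebraic multiplicity their repetition count

λ = -75/2 (multiplicity 1), λ = -3/2 (multiplicity 1), λ = 5/2 (multiplicity 1), λ = 13/2 (multiplicity 1), λ = 413/2 (multiplicity 1)


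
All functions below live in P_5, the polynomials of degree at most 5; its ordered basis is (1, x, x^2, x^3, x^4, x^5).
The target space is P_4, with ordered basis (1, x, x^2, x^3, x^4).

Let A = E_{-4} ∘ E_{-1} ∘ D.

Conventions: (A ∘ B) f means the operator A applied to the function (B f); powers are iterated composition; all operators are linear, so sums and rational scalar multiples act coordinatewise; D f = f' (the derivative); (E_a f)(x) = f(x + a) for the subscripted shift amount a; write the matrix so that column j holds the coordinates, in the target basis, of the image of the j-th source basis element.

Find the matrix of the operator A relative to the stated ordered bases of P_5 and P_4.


image of 1: 0
image of x: 1
image of x^2: 2x - 10
image of x^3: 3x^2 - 30x + 75
image of x^4: 4x^3 - 60x^2 + 300x - 500
image of x^5: 5x^4 - 100x^3 + 750x^2 - 2500x + 3125
each image's coordinates form column j of the matrix

the matrix is [[0, 1, -10, 75, -500, 3125]; [0, 0, 2, -30, 300, -2500]; [0, 0, 0, 3, -60, 750]; [0, 0, 0, 0, 4, -100]; [0, 0, 0, 0, 0, 5]] (rows listed top to bottom)


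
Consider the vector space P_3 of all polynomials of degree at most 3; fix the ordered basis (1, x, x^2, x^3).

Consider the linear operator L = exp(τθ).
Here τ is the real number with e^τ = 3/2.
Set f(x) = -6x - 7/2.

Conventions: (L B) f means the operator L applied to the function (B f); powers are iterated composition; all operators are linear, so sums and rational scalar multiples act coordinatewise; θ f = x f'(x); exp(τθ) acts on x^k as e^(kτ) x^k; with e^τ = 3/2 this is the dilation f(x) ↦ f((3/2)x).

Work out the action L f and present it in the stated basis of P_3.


exp(τθ) x^k = e^(kτ) x^k; with e^τ = 3/2 this sends x^k to (3/2)^k x^k
x ↦ 3/2 x
applying this coordinatewise to f: exp(τθ) f = -9x - 7/2

the image equals g(x) = -9x - 7/2


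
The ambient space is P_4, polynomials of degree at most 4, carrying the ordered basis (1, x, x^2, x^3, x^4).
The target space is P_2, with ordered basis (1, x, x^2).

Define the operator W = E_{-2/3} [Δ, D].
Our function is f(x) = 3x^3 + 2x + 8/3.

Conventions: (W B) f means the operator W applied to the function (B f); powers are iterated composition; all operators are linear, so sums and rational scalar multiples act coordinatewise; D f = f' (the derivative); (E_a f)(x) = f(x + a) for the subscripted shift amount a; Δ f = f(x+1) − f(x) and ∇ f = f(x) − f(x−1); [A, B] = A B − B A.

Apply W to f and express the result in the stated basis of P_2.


the image equals g(x) = 0

D f = 9x^2 + 2
Δ D f = 18x + 9
Δ f = 9x^2 + 9x + 5
D Δ f = 18x + 9
[Δ, D] f = 0
E_{-2/3} [Δ, D] f = 0


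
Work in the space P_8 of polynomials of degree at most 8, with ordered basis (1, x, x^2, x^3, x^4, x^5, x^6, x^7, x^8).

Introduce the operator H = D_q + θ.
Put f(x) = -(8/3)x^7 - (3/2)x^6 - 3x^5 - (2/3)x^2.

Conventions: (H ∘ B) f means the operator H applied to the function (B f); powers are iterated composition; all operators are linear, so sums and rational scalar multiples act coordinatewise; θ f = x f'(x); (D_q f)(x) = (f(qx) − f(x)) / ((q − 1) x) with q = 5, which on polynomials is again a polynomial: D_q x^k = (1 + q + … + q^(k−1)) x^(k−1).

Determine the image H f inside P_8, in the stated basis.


g(x) = -(56/3)x^7 - (156275/3)x^6 - 5874x^5 - 2343x^4 - (4/3)x^2 - 4x

D_q f = -(156248/3)x^6 - 5859x^5 - 2343x^4 - 4x
θ f = -(56/3)x^7 - 9x^6 - 15x^5 - (4/3)x^2
(D_q + θ) f = -(56/3)x^7 - (156275/3)x^6 - 5874x^5 - 2343x^4 - (4/3)x^2 - 4x


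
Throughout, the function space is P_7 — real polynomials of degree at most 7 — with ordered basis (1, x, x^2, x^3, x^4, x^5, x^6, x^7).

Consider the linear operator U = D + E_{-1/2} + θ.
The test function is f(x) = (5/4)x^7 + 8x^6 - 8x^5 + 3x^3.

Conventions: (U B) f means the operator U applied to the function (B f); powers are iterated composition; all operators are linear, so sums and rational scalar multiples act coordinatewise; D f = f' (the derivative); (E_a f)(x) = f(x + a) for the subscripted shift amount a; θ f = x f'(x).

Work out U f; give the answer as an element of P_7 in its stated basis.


the result is g(x) = 10x^7 + (483/8)x^6 - (279/16)x^5 + (145/32)x^4 - (1617/64)x^3 + (2711/128)x^2 - (413/256)x - 5/512

D f = (35/4)x^6 + 48x^5 - 40x^4 + 9x^2
E_{-1/2} f = (5/4)x^7 + (29/8)x^6 - (407/16)x^5 + (1425/32)x^4 - (2193/64)x^3 + (1559/128)x^2 - (413/256)x - 5/512
θ f = (35/4)x^7 + 48x^6 - 40x^5 + 9x^3
(D + E_{-1/2} + θ) f = 10x^7 + (483/8)x^6 - (279/16)x^5 + (145/32)x^4 - (1617/64)x^3 + (2711/128)x^2 - (413/256)x - 5/512


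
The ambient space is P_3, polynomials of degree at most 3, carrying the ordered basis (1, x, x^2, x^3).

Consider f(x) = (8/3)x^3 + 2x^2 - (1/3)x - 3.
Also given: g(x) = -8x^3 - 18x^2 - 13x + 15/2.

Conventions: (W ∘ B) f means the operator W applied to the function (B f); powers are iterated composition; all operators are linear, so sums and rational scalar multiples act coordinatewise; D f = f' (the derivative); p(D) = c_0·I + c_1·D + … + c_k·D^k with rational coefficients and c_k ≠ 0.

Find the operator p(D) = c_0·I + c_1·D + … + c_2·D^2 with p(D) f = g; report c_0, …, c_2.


D^0 f = (8/3)x^3 + 2x^2 - (1/3)x - 3
D^1 f = 8x^2 + 4x - 1/3
D^2 f = 16x + 4
matching coefficients of g against c_0 f + c_1 Df + … from the top degree down determines the c_i
solution: c_0 = -3, c_1 = -3/2, c_2 = -1/2

p(D) = -3·I − (3/2)·D − (1/2)·D^2, i.e. c_0 = -3, c_1 = -3/2, c_2 = -1/2


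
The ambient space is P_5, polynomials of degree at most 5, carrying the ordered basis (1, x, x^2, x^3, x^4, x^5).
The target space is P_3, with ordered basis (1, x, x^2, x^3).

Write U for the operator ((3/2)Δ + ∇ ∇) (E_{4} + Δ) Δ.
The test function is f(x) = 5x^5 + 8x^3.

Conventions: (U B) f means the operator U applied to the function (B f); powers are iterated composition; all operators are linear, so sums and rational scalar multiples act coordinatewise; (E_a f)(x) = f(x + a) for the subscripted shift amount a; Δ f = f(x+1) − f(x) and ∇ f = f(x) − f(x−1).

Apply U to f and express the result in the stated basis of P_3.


g(x) = 150x^3 + 3000x^2 + 15447x + 24480

Δ f = 25x^4 + 50x^3 + 74x^2 + 49x + 13
E_{4} Δ f = 25x^4 + 450x^3 + 3074x^2 + 9441x + 10993
Δ Δ f = 100x^3 + 300x^2 + 398x + 198
(E_{4} + Δ) Δ f = 25x^4 + 550x^3 + 3374x^2 + 9839x + 11191
Δ ((E_{4} + Δ) Δ) f = 100x^3 + 1800x^2 + 8498x + 13788
((3/2)Δ) ((E_{4} + Δ) Δ) f = 150x^3 + 2700x^2 + 12747x + 20682
∇ ((E_{4} + Δ) Δ) f = 100x^3 + 1500x^2 + 5198x + 6990
∇ ∇ ((E_{4} + Δ) Δ) f = 300x^2 + 2700x + 3798
((3/2)Δ + ∇ ∇) ((E_{4} + Δ) Δ) f = 150x^3 + 3000x^2 + 15447x + 24480


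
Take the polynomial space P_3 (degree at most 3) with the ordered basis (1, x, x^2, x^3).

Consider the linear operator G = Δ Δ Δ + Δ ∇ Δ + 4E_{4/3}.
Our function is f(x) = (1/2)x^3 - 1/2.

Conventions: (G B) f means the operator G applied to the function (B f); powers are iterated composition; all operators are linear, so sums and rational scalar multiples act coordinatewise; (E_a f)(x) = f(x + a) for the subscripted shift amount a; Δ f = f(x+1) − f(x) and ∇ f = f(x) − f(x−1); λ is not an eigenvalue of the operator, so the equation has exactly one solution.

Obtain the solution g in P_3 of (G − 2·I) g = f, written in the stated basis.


g(x) = (1/4)x^3 - 2x^2 + 8x - 1853/108

write g with unknown coordinates in the stated basis and equate coefficients in (G − 2·I) g = f
solving from the highest basis element down gives g = (1/4)x^3 - 2x^2 + 8x - 1853/108
check: G g = x^3 - 4x^2 + 16x - 940/27
so G g − 2·g = (1/2)x^3 - 1/2 = f ✓


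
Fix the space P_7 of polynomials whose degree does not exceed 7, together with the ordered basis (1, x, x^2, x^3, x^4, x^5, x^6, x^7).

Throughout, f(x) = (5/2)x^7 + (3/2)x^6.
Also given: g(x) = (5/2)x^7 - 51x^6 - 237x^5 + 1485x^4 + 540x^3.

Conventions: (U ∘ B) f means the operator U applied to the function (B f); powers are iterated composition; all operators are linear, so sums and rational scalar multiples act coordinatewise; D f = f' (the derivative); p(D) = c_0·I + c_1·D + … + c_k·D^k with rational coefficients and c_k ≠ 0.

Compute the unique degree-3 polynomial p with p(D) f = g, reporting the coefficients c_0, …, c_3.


D^0 f = (5/2)x^7 + (3/2)x^6
D^1 f = (35/2)x^6 + 9x^5
D^2 f = 105x^5 + 45x^4
D^3 f = 525x^4 + 180x^3
matching coefficients of g against c_0 f + c_1 Df + … from the top degree down determines the c_i
solution: c_0 = 1, c_1 = -3, c_2 = -2, c_3 = 3

p(D) = I − 3·D − 2·D^2 + 3·D^3, i.e. c_0 = 1, c_1 = -3, c_2 = -2, c_3 = 3


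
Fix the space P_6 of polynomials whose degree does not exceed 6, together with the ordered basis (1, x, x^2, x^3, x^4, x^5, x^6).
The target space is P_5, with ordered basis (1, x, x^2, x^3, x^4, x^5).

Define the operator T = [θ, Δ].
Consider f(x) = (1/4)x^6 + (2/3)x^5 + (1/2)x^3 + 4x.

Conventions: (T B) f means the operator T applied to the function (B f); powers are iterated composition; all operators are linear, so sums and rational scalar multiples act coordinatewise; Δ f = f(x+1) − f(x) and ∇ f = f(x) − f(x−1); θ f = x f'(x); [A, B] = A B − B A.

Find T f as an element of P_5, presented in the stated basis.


Δ f = (3/2)x^5 + (85/12)x^4 + (35/3)x^3 + (143/12)x^2 + (19/3)x + 65/12
θ Δ f = (15/2)x^5 + (85/3)x^4 + 35x^3 + (143/6)x^2 + (19/3)x
θ f = (3/2)x^6 + (10/3)x^5 + (3/2)x^3 + 4x
Δ θ f = 9x^5 + (235/6)x^4 + (190/3)x^3 + (181/3)x^2 + (181/6)x + 31/3
[θ, Δ] f = -(3/2)x^5 - (65/6)x^4 - (85/3)x^3 - (73/2)x^2 - (143/6)x - 31/3

g(x) = -(3/2)x^5 - (65/6)x^4 - (85/3)x^3 - (73/2)x^2 - (143/6)x - 31/3


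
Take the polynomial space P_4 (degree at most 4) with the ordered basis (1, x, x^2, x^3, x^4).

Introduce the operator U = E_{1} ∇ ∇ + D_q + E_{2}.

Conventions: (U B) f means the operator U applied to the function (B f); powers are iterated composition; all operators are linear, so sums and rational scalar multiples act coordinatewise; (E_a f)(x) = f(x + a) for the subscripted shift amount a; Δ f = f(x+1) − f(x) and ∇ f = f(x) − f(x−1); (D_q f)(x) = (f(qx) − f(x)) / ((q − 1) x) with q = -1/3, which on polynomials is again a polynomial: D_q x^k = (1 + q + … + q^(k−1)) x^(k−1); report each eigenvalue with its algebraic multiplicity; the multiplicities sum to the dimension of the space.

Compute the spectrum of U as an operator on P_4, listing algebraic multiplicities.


λ = 1 (multiplicity 5)

image of 1: 1
image of x: x + 3
image of x^2: x^2 + (14/3)x + 6
image of x^3: x^3 + (61/9)x^2 + 18x + 8
image of x^4: x^4 + (236/27)x^3 + 36x^2 + 32x + 18
the matrix is upper triangular; its diagonal is (1, 1, 1, 1, 1)
for a triangular matrix the eigenvalues are the diagonal entries, with algebraic multiplicity their repetition count


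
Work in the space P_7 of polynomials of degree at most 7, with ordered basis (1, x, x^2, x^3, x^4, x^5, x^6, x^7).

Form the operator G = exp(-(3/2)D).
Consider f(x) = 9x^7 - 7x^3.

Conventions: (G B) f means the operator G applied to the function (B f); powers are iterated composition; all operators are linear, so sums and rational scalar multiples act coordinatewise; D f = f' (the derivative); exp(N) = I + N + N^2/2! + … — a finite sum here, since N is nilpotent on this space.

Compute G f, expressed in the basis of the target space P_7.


order-1 term: -(189/2)x^6 + (63/2)x^2
order-2 term: (1701/4)x^5 - (189/4)x
order-3 term: -(8505/8)x^4 + 189/8
order-4 term: (25515/16)x^3
order-5 term: -(45927/32)x^2
order-6 term: (45927/64)x
order-7 term: -19683/128
the series for exp(-(3/2)D) f terminates at order 7
exp(-(3/2)D) f = 9x^7 - (189/2)x^6 + (1701/4)x^5 - (8505/8)x^4 + (25403/16)x^3 - (44919/32)x^2 + (42903/64)x - 16659/128

the result is g(x) = 9x^7 - (189/2)x^6 + (1701/4)x^5 - (8505/8)x^4 + (25403/16)x^3 - (44919/32)x^2 + (42903/64)x - 16659/128


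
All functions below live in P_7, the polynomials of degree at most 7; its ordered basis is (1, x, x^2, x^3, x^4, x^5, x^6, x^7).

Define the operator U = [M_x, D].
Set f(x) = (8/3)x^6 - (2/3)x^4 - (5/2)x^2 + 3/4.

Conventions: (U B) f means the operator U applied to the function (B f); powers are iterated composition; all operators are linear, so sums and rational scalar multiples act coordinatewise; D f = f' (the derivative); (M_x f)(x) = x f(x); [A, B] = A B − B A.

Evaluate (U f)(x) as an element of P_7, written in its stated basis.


the result is g(x) = -(8/3)x^6 + (2/3)x^4 + (5/2)x^2 - 3/4

D f = 16x^5 - (8/3)x^3 - 5x
M_x D f = 16x^6 - (8/3)x^4 - 5x^2
M_x f = (8/3)x^7 - (2/3)x^5 - (5/2)x^3 + (3/4)x
D M_x f = (56/3)x^6 - (10/3)x^4 - (15/2)x^2 + 3/4
[M_x, D] f = -(8/3)x^6 + (2/3)x^4 + (5/2)x^2 - 3/4


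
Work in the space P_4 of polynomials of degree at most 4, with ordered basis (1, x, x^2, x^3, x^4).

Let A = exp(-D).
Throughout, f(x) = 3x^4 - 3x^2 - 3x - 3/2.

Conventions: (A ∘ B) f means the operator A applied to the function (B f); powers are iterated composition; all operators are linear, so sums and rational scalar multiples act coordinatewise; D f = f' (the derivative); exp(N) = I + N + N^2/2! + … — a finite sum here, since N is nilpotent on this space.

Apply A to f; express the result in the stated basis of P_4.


the result is g(x) = 3x^4 - 12x^3 + 15x^2 - 9x + 3/2

order-1 term: -12x^3 + 6x + 3
order-2 term: 18x^2 - 3
order-3 term: -12x
order-4 term: 3
the series for exp(-D) f terminates at order 4
exp(-D) f = 3x^4 - 12x^3 + 15x^2 - 9x + 3/2


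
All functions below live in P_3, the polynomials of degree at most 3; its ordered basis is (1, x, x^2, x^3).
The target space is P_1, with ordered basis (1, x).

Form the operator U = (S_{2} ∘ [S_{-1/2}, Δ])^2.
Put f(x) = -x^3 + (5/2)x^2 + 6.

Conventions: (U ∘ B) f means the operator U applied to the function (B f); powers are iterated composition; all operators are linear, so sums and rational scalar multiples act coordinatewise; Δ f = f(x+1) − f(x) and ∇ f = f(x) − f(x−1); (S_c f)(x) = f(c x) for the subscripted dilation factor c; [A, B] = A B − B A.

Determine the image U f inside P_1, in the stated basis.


Δ f = -3x^2 + 2x + 3/2
S_{-1/2} Δ f = -(3/4)x^2 - x + 3/2
S_{-1/2} f = (1/8)x^3 + (5/8)x^2 + 6
Δ S_{-1/2} f = (3/8)x^2 + (13/8)x + 3/4
[S_{-1/2}, Δ] f = -(9/8)x^2 - (21/8)x + 3/4
S_{2} [S_{-1/2}, Δ] f = -(9/2)x^2 - (21/4)x + 3/4
Δ (S_{2} ∘ [S_{-1/2}, Δ]) f = -9x - 39/4
S_{-1/2} Δ (S_{2} ∘ [S_{-1/2}, Δ]) f = (9/2)x - 39/4
S_{-1/2} (S_{2} ∘ [S_{-1/2}, Δ]) f = -(9/8)x^2 + (21/8)x + 3/4
Δ S_{-1/2} (S_{2} ∘ [S_{-1/2}, Δ]) f = -(9/4)x + 3/2
[S_{-1/2}, Δ] (S_{2} ∘ [S_{-1/2}, Δ]) f = (27/4)x - 45/4
S_{2} [S_{-1/2}, Δ] (S_{2} ∘ [S_{-1/2}, Δ]) f = (27/2)x - 45/4

the image equals g(x) = (27/2)x - 45/4


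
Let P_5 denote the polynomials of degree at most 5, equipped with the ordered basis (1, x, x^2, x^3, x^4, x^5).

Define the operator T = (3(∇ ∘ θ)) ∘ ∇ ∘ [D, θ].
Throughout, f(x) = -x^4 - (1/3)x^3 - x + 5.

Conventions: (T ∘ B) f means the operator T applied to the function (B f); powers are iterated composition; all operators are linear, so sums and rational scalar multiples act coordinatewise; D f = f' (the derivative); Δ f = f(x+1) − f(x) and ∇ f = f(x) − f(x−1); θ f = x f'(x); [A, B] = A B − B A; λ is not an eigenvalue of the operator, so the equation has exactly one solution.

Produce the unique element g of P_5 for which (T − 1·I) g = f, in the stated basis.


the result is g(x) = x^4 + (1/3)x^3 + 145x - 107

write g with unknown coordinates in the stated basis and equate coefficients in (T − 1·I) g = f
solving from the highest basis element down gives g = x^4 + (1/3)x^3 + 145x - 107
check: T g = 144x - 102
so T g − 1·g = -x^4 - (1/3)x^3 - x + 5 = f ✓


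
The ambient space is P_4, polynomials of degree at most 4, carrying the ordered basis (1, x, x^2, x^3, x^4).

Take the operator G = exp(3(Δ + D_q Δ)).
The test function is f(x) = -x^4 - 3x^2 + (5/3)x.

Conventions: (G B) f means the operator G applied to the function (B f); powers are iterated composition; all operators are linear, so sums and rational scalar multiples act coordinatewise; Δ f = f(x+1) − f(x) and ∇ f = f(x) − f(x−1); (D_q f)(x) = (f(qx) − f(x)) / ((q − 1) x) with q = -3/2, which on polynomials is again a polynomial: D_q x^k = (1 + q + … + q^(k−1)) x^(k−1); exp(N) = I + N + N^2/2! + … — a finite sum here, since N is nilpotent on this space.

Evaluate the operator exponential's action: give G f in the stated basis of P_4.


order-1 term: -12x^3 - 39x^2 - 21x - 37
order-2 term: -54x^2 - 144x - 279
order-3 term: -108x - 306
order-4 term: -81
the series for exp(3(Δ + D_q Δ)) f terminates at order 4
exp(3(Δ + D_q Δ)) f = -x^4 - 12x^3 - 96x^2 - (814/3)x - 703

g(x) = -x^4 - 12x^3 - 96x^2 - (814/3)x - 703


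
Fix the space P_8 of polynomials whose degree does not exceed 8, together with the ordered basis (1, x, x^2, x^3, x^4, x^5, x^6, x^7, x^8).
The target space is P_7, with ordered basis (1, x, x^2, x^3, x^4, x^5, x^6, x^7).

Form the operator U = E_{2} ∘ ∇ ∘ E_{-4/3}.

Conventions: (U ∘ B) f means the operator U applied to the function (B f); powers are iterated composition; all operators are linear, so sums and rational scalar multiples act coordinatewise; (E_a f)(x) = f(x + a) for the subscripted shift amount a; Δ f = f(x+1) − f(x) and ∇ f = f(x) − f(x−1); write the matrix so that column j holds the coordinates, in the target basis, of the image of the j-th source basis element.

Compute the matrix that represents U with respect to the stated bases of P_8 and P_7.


the matrix is [[0, 1, 1/3, 1/3, 5/27, 11/81, 7/81, 43/729, 85/2187]; [0, 0, 2, 1, 4/3, 25/27, 22/27, 49/81, 344/729]; [0, 0, 0, 3, 2, 10/3, 25/9, 77/27, 196/81]; [0, 0, 0, 0, 4, 10/3, 20/3, 175/27, 616/81]; [0, 0, 0, 0, 0, 5, 5, 35/3, 350/27]; [0, 0, 0, 0, 0, 0, 6, 7, 56/3]; [0, 0, 0, 0, 0, 0, 0, 7, 28/3]; [0, 0, 0, 0, 0, 0, 0, 0, 8]] (rows listed top to bottom)

image of 1: 0
image of x: 1
image of x^2: 2x + 1/3
image of x^3: 3x^2 + x + 1/3
image of x^4: 4x^3 + 2x^2 + (4/3)x + 5/27
image of x^5: 5x^4 + (10/3)x^3 + (10/3)x^2 + (25/27)x + 11/81
image of x^6: 6x^5 + 5x^4 + (20/3)x^3 + (25/9)x^2 + (22/27)x + 7/81
image of x^7: 7x^6 + 7x^5 + (35/3)x^4 + (175/27)x^3 + (77/27)x^2 + (49/81)x + 43/729
image of x^8: 8x^7 + (28/3)x^6 + (56/3)x^5 + (350/27)x^4 + (616/81)x^3 + (196/81)x^2 + (344/729)x + 85/2187
each image's coordinates form column j of the matrix


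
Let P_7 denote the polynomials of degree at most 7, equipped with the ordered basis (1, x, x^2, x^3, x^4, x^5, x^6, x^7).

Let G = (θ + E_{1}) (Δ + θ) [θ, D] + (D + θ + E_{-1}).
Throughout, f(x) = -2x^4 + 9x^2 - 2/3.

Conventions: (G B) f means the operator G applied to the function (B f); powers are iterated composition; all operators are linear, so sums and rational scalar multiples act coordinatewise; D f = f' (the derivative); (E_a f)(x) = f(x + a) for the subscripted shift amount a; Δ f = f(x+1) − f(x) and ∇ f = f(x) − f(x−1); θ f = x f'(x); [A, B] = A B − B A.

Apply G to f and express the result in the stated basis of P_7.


D f = -8x^3 + 18x
θ D f = -24x^3 + 18x
θ f = -8x^4 + 18x^2
D θ f = -32x^3 + 36x
[θ, D] f = 8x^3 - 18x
Δ [θ, D] f = 24x^2 + 24x - 10
θ [θ, D] f = 24x^3 - 18x
(Δ + θ) [θ, D] f = 24x^3 + 24x^2 + 6x - 10
θ (Δ + θ) [θ, D] f = 72x^3 + 48x^2 + 6x
E_{1} (Δ + θ) [θ, D] f = 24x^3 + 96x^2 + 126x + 44
(θ + E_{1}) (Δ + θ) [θ, D] f = 96x^3 + 144x^2 + 132x + 44
D f = -8x^3 + 18x
θ f = -8x^4 + 18x^2
E_{-1} f = -2x^4 + 8x^3 - 3x^2 - 10x + 19/3
(D + θ + E_{-1}) f = -10x^4 + 15x^2 + 8x + 19/3
((θ + E_{1}) (Δ + θ) [θ, D] + (D + θ + E_{-1})) f = -10x^4 + 96x^3 + 159x^2 + 140x + 151/3

the result is g(x) = -10x^4 + 96x^3 + 159x^2 + 140x + 151/3


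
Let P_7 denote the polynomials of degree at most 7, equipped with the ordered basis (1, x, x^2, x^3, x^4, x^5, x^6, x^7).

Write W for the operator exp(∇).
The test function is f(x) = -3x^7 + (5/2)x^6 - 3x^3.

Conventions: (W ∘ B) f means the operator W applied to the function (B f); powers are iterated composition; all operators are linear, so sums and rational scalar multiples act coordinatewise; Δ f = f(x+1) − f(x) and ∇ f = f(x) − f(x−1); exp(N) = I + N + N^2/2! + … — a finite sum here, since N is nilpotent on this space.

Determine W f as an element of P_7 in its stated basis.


order-1 term: -21x^6 + 78x^5 - (285/2)x^4 + 155x^3 - (219/2)x^2 + 45x - 17/2
order-2 term: -63x^5 + (705/2)x^4 - 885x^3 + (2415/2)x^2 - 885x + 551/2
order-3 term: -105x^4 + 680x^3 - 1800x^2 + 2265x - 1131
order-4 term: -105x^3 + (1335/2)x^2 - 1515x + 2425/2
order-5 term: -63x^2 + 330x - 915/2
order-6 term: -21x + 131/2
order-7 term: -3
the series for exp(∇) f terminates at order 7
exp(∇) f = -3x^7 - (37/2)x^6 + 15x^5 + 105x^4 - 158x^3 - (195/2)x^2 + 219x - 93/2

the image equals g(x) = -3x^7 - (37/2)x^6 + 15x^5 + 105x^4 - 158x^3 - (195/2)x^2 + 219x - 93/2


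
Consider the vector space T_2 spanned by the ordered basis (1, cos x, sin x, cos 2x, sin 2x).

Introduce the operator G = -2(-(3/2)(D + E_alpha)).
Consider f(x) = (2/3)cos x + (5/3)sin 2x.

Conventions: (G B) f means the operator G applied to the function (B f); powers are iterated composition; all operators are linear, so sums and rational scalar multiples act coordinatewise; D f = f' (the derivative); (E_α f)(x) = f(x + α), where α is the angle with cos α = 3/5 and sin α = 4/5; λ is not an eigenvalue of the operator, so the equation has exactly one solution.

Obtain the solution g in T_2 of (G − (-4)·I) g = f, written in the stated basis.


write g with unknown coordinates in the stated basis and equate coefficients in (G − (-4)·I) g = f
solving from the highest basis element down gives g = (29/471)cos x + (9/157)sin x - (370/2221)cos 2x + (395/6663)sin 2x
check: G g = (66/157)cos x - (36/157)sin x + (1480/2221)cos 2x + (3175/2221)sin 2x
so G g − (-4)·g = (2/3)cos x + (5/3)sin 2x = f ✓

the image equals g(x) = (29/471)cos x + (9/157)sin x - (370/2221)cos 2x + (395/6663)sin 2x


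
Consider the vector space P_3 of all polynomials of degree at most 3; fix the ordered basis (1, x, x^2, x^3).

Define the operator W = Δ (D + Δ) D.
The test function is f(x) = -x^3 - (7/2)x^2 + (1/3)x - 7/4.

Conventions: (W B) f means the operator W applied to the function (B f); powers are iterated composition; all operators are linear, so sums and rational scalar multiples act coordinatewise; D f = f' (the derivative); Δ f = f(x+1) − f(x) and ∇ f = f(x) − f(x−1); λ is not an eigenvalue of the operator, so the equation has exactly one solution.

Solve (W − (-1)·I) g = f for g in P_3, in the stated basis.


the image equals g(x) = -x^3 - (7/2)x^2 + (1/3)x + 41/4

write g with unknown coordinates in the stated basis and equate coefficients in (W − (-1)·I) g = f
solving from the highest basis element down gives g = -x^3 - (7/2)x^2 + (1/3)x + 41/4
check: W g = -12
so W g − (-1)·g = -x^3 - (7/2)x^2 + (1/3)x - 7/4 = f ✓


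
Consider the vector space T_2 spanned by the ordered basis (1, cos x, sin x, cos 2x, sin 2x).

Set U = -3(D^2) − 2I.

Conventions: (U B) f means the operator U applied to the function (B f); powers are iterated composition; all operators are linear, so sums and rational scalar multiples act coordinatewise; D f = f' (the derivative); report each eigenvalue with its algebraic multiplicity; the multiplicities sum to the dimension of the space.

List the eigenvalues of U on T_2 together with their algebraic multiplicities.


image of 1: -2
image of cos x: cos x
image of sin x: sin x
image of cos 2x: 10cos 2x
image of sin 2x: 10sin 2x
the matrix is diagonal; its diagonal is (-2, 1, 1, 10, 10)
for a triangular matrix the eigenvalues are the diagonal entries, with algebraic multiplicity their repetition count

λ = -2 (multiplicity 1), λ = 1 (multiplicity 2), λ = 10 (multiplicity 2)


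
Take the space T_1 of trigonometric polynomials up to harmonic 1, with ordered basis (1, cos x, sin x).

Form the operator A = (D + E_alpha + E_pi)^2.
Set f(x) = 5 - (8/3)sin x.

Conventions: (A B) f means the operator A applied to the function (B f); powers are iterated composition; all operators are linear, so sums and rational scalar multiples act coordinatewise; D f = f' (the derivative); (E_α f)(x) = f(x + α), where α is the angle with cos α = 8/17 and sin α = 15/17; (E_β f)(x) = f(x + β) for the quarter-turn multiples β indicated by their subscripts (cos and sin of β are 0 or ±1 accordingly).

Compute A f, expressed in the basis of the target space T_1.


the result is g(x) = 20 + (1536/289)cos x + (7544/867)sin x

D f = -(8/3)cos x
E_alpha f = 5 - (40/17)cos x - (64/51)sin x
E_pi f = 5 + (8/3)sin x
(D + E_alpha + E_pi) f = 10 - (256/51)cos x + (24/17)sin x
D (D + E_alpha + E_pi) f = (24/17)cos x + (256/51)sin x
E_alpha (D + E_alpha + E_pi) f = 10 - (968/867)cos x + (1472/289)sin x
E_pi (D + E_alpha + E_pi) f = 10 + (256/51)cos x - (24/17)sin x
(D + E_alpha + E_pi) (D + E_alpha + E_pi) f = 20 + (1536/289)cos x + (7544/867)sin x


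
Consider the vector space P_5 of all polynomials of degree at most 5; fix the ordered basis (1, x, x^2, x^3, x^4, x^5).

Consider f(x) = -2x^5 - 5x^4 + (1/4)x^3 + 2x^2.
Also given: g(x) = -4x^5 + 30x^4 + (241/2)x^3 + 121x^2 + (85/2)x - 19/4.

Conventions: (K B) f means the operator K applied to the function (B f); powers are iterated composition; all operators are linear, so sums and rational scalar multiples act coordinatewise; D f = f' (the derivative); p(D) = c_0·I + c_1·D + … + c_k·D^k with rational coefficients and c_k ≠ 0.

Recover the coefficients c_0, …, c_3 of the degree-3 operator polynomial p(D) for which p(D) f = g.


D^0 f = -2x^5 - 5x^4 + (1/4)x^3 + 2x^2
D^1 f = -10x^4 - 20x^3 + (3/4)x^2 + 4x
D^2 f = -40x^3 - 60x^2 + (3/2)x + 4
D^3 f = -120x^2 - 120x + 3/2
matching coefficients of g against c_0 f + c_1 Df + … from the top degree down determines the c_i
solution: c_0 = 2, c_1 = -4, c_2 = -1, c_3 = -1/2

c_0 = 2, c_1 = -4, c_2 = -1, c_3 = -1/2
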